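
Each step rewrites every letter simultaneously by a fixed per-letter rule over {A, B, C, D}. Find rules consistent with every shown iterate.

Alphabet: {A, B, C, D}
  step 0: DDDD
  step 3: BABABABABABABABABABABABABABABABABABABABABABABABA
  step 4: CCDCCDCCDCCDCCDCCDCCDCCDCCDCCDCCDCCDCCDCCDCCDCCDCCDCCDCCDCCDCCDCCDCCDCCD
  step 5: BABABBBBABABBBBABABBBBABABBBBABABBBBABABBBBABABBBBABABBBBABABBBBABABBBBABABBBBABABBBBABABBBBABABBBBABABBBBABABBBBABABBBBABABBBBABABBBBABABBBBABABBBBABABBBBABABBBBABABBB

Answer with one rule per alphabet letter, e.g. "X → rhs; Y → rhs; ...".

A->D, B->CC, C->BA, D->BBB

  step 4 ⇒ step 5: CCDCCDCCDCCDCCDCCDCCDCCDCCDCCDCCDCCDCCDCCDCCDCCDCCDCCDCCDCCDCCDCCDCCDCCD ⇒ BA·BA·BBB·BA·BA·BBB·BA·BA·BBB·BA·BA·BBB·BA·BA·BBB·BA·BA·BBB·BA·BA·BBB·BA·BA·BBB·BA·BA·BBB·BA·BA·BBB·BA·BA·BBB·BA·BA·BBB·BA·BA·BBB·BA·BA·BBB·BA·BA·BBB·BA·BA·BBB·BA·BA·BBB·BA·BA·BBB·BA·BA·BBB·BA·BA·BBB·BA·BA·BBB·BA·BA·BBB·BA·BA·BBB·BA·BA·BBB
    C ↦ BA
    D ↦ BBB
  step 3 ⇒ step 4: BABABABABABABABABABABABABABABABABABABABABABABABA ⇒ CC·D·CC·D·CC·D·CC·D·CC·D·CC·D·CC·D·CC·D·CC·D·CC·D·CC·D·CC·D·CC·D·CC·D·CC·D·CC·D·CC·D·CC·D·CC·D·CC·D·CC·D·CC·D·CC·D·CC·D
    A ↦ D
  step 3 ⇒ step 4: BABABABABABABABABABABABABABABABABABABABABABABABA ⇒ CC·D·CC·D·CC·D·CC·D·CC·D·CC·D·CC·D·CC·D·CC·D·CC·D·CC·D·CC·D·CC·D·CC·D·CC·D·CC·D·CC·D·CC·D·CC·D·CC·D·CC·D·CC·D·CC·D·CC·D
    B ↦ CC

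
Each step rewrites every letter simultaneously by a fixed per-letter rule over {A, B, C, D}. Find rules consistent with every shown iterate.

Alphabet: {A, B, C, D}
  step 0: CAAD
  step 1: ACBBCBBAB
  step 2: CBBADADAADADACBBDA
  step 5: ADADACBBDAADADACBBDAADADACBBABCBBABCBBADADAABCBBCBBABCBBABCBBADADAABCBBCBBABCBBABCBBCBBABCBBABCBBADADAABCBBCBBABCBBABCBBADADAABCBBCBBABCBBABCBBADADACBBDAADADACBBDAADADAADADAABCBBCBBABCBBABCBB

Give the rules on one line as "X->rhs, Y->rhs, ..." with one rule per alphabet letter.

  step 1 ⇒ step 2: ACBBCBBAB ⇒ CBB·A·DA·DA·A·DA·DA·CBB·DA
    A ↦ CBB
    B ↦ DA
    C ↦ A
  step 0 ⇒ step 1: CAAD ⇒ A·CBB·CBB·AB
    D ↦ AB

A->CBB, B->DA, C->A, D->AB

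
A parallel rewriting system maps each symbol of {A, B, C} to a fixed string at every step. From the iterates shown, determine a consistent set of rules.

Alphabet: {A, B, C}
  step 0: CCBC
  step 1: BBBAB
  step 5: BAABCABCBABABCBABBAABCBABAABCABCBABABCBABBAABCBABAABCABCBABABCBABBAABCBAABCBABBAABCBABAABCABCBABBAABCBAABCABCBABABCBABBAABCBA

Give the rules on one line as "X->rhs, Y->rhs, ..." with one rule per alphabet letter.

A->ABC, B->BA, C->B

  step 0 ⇒ step 1: CCBC ⇒ B·B·BA·B
    B ↦ BA
    C ↦ B
    A ↦ ABC  (constrained at step 1)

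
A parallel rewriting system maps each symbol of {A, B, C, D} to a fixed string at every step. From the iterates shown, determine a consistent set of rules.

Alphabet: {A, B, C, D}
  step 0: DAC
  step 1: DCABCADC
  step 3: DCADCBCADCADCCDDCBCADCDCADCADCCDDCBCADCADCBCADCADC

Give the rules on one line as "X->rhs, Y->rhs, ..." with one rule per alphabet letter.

  step 0 ⇒ step 1: DAC ⇒ DCA·BCA·DC
    A ↦ BCA
    C ↦ DC
    D ↦ DCA
    B ↦ CD  (constrained at step 1)

A->BCA, B->CD, C->DC, D->DCA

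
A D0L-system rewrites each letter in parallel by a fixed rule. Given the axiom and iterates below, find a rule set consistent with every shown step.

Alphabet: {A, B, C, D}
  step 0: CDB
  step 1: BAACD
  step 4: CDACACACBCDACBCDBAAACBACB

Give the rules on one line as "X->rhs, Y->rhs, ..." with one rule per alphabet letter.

A->AC, B->CD, C->B, D->AA

  step 0 ⇒ step 1: CDB ⇒ B·AA·CD
    B ↦ CD
    C ↦ B
    D ↦ AA
    A ↦ AC  (constrained at step 1)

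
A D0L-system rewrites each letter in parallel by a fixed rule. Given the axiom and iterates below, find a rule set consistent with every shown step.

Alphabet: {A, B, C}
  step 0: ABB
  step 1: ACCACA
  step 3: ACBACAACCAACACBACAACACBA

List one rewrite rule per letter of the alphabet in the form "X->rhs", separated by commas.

A->AC, B->CA, C->BA

  step 0 ⇒ step 1: ABB ⇒ AC·CA·CA
    A ↦ AC
    B ↦ CA
    C ↦ BA  (constrained at step 1)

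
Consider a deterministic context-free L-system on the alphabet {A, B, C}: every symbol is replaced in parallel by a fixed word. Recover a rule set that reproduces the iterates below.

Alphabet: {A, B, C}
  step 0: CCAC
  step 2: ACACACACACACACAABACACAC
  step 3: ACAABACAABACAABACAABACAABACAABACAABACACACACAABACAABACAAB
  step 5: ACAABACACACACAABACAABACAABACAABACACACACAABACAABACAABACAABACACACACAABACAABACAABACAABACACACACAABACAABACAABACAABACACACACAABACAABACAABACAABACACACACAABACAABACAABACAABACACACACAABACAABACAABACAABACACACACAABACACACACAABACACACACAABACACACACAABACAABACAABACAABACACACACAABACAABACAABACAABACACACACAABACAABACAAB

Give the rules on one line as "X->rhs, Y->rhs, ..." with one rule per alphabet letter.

A->AC, B->AC, C->AAB

  step 2 ⇒ step 3: ACACACACACACACAABACACAC ⇒ AC·AAB·AC·AAB·AC·AAB·AC·AAB·AC·AAB·AC·AAB·AC·AAB·AC·AC·AC·AC·AAB·AC·AAB·AC·AAB
    A ↦ AC
    B ↦ AC
    C ↦ AAB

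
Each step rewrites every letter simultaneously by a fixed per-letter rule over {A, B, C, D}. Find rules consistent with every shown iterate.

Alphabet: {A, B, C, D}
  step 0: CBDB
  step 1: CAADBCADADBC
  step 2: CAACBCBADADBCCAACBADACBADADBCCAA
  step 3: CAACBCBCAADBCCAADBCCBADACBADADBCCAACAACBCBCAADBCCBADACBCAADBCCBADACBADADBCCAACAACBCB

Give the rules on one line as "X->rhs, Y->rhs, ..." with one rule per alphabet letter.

  step 2 ⇒ step 3: CAACBCBADADBCCAACBADACBADADBCCAA ⇒ CAA·CB·CB·CAA·DBC·CAA·DBC·CB·ADA·CB·ADA·DBC·CAA·CAA·CB·CB·CAA·DBC·CB·ADA·CB·CAA·DBC·CB·ADA·CB·ADA·DBC·CAA·CAA·CB·CB
    A ↦ CB
    B ↦ DBC
    C ↦ CAA
    D ↦ ADA

A->CB, B->DBC, C->CAA, D->ADA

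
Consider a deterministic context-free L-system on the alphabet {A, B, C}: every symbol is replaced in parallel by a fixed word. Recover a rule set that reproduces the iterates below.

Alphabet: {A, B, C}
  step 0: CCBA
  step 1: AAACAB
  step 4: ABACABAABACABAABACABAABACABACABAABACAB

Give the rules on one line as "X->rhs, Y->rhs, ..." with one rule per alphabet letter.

A->AB, B->AC, C->A

  step 0 ⇒ step 1: CCBA ⇒ A·A·AC·AB
    A ↦ AB
    B ↦ AC
    C ↦ A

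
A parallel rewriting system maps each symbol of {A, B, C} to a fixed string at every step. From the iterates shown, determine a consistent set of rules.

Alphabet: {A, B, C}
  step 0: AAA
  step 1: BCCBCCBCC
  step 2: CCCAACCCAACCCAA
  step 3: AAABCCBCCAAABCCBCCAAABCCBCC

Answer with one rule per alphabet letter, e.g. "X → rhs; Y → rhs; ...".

A->BCC, B->CCC, C->A

  step 2 ⇒ step 3: CCCAACCCAACCCAA ⇒ A·A·A·BCC·BCC·A·A·A·BCC·BCC·A·A·A·BCC·BCC
    A ↦ BCC
    C ↦ A
  step 1 ⇒ step 2: BCCBCCBCC ⇒ CCC·A·A·CCC·A·A·CCC·A·A
    B ↦ CCC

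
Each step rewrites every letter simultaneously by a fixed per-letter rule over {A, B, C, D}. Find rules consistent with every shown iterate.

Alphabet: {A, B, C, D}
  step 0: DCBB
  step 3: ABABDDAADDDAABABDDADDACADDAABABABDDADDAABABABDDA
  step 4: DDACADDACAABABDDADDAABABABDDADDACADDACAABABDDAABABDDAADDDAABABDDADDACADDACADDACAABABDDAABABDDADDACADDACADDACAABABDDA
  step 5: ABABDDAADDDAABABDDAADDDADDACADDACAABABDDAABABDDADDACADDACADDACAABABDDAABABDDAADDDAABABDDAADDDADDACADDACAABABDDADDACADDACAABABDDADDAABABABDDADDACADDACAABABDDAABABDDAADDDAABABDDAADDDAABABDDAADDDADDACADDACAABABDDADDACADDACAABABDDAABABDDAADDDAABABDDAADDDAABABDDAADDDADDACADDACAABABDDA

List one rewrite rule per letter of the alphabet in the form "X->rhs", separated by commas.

A->DDA, B->CA, C->AD, D->AB

  step 4 ⇒ step 5: DDACADDACAABABDDADDAABABABDDADDACADDACAABABDDAABABDDAADDDAABABDDADDACADDACADDACAABABDDAABABDDADDACADDACADDACAABABDDA ⇒ AB·AB·DDA·AD·DDA·AB·AB·DDA·AD·DDA·DDA·CA·DDA·CA·AB·AB·DDA·AB·AB·DDA·DDA·CA·DDA·CA·DDA·CA·AB·AB·DDA·AB·AB·DDA·AD·DDA·AB·AB·DDA·AD·DDA·DDA·CA·DDA·CA·AB·AB·DDA·DDA·CA·DDA·CA·AB·AB·DDA·DDA·AB·AB·AB·DDA·DDA·CA·DDA·CA·AB·AB·DDA·AB·AB·DDA·AD·DDA·AB·AB·DDA·AD·DDA·AB·AB·DDA·AD·DDA·DDA·CA·DDA·CA·AB·AB·DDA·DDA·CA·DDA·CA·AB·AB·DDA·AB·AB·DDA·AD·DDA·AB·AB·DDA·AD·DDA·AB·AB·DDA·AD·DDA·DDA·CA·DDA·CA·AB·AB·DDA
    A ↦ DDA
    B ↦ CA
    C ↦ AD
    D ↦ AB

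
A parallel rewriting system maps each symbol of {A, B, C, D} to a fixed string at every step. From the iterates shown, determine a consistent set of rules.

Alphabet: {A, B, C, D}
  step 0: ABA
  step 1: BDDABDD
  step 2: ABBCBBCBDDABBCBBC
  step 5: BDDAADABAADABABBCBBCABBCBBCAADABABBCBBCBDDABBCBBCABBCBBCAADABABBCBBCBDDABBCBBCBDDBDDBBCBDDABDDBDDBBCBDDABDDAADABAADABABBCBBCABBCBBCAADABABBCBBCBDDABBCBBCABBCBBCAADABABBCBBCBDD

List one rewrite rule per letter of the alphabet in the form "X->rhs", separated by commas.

  step 1 ⇒ step 2: BDDABDD ⇒ A·BBC·BBC·BDD·A·BBC·BBC
    A ↦ BDD
    B ↦ A
    D ↦ BBC
    C ↦ DAB  (constrained at step 2)

A->BDD, B->A, C->DAB, D->BBC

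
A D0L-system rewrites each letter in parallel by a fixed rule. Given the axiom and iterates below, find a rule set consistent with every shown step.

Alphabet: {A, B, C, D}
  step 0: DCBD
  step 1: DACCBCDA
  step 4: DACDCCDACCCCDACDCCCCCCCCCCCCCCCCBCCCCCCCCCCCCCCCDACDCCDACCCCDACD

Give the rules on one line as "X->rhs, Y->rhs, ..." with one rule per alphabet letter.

A->CD, B->BC, C->CC, D->DA

  step 0 ⇒ step 1: DCBD ⇒ DA·CC·BC·DA
    B ↦ BC
    C ↦ CC
    D ↦ DA
    A ↦ CD  (constrained at step 1)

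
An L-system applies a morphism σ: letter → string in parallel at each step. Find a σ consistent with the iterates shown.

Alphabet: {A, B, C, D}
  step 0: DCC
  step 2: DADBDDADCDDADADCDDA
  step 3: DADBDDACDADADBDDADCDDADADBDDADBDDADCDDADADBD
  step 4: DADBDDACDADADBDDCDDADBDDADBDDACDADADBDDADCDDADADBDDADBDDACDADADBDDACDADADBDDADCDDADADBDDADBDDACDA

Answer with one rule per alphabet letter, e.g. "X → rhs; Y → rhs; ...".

A->DBD, B->C, C->DCD, D->DA

  step 3 ⇒ step 4: DADBDDACDADADBDDADCDDADADBDDADBDDADCDDADADBD ⇒ DA·DBD·DA·C·DA·DA·DBD·DCD·DA·DBD·DA·DBD·DA·C·DA·DA·DBD·DA·DCD·DA·DA·DBD·DA·DBD·DA·C·DA·DA·DBD·DA·C·DA·DA·DBD·DA·DCD·DA·DA·DBD·DA·DBD·DA·C·DA
    A ↦ DBD
    B ↦ C
    C ↦ DCD
    D ↦ DA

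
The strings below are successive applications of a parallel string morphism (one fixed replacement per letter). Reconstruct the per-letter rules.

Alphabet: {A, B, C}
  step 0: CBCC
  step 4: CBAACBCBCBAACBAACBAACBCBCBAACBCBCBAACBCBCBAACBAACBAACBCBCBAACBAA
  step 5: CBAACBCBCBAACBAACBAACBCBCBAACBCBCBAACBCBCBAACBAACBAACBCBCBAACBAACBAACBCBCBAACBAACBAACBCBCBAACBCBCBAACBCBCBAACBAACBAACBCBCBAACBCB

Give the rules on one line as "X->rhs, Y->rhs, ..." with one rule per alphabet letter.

A->CB, B->AA, C->CB

  step 4 ⇒ step 5: CBAACBCBCBAACBAACBAACBCBCBAACBCBCBAACBCBCBAACBAACBAACBCBCBAACBAA ⇒ CB·AA·CB·CB·CB·AA·CB·AA·CB·AA·CB·CB·CB·AA·CB·CB·CB·AA·CB·CB·CB·AA·CB·AA·CB·AA·CB·CB·CB·AA·CB·AA·CB·AA·CB·CB·CB·AA·CB·AA·CB·AA·CB·CB·CB·AA·CB·CB·CB·AA·CB·CB·CB·AA·CB·AA·CB·AA·CB·CB·CB·AA·CB·CB
    A ↦ CB
    B ↦ AA
    C ↦ CB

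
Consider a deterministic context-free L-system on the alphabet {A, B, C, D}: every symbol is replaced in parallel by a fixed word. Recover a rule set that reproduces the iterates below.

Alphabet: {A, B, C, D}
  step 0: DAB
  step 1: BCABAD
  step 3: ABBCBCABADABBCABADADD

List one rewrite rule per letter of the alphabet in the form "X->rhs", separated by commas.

A->AB, B->AD, C->D, D->BC

  step 0 ⇒ step 1: DAB ⇒ BC·AB·AD
    A ↦ AB
    B ↦ AD
    D ↦ BC
    C ↦ D  (constrained at step 1)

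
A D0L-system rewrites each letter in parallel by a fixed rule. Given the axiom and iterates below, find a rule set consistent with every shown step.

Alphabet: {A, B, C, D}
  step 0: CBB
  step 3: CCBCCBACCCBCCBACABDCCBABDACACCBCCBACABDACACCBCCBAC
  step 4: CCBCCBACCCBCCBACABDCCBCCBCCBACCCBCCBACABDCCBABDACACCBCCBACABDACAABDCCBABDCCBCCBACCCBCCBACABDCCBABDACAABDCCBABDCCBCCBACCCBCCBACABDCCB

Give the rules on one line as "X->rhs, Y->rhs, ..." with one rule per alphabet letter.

  step 3 ⇒ step 4: CCBCCBACCCBCCBACABDCCBABDACACCBCCBACABDACACCBCCBAC ⇒ CCB·CCB·AC·CCB·CCB·AC·ABD·CCB·CCB·CCB·AC·CCB·CCB·AC·ABD·CCB·ABD·AC·A·CCB·CCB·AC·ABD·AC·A·ABD·CCB·ABD·CCB·CCB·AC·CCB·CCB·AC·ABD·CCB·ABD·AC·A·ABD·CCB·ABD·CCB·CCB·AC·CCB·CCB·AC·ABD·CCB
    A ↦ ABD
    B ↦ AC
    C ↦ CCB
    D ↦ A

A->ABD, B->AC, C->CCB, D->A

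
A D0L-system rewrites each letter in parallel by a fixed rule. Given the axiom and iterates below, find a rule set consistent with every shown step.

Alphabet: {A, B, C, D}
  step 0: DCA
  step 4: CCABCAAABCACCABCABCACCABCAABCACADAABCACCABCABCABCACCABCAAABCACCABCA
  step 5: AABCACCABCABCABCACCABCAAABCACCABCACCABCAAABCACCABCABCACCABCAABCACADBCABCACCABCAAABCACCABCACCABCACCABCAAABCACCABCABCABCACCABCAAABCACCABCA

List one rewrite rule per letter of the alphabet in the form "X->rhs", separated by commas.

A->BCA, B->CC, C->A, D->CAD

  step 4 ⇒ step 5: CCABCAAABCACCABCABCACCABCAABCACADAABCACCABCABCABCACCABCAAABCACCABCA ⇒ A·A·BCA·CC·A·BCA·BCA·BCA·CC·A·BCA·A·A·BCA·CC·A·BCA·CC·A·BCA·A·A·BCA·CC·A·BCA·BCA·CC·A·BCA·A·BCA·CAD·BCA·BCA·CC·A·BCA·A·A·BCA·CC·A·BCA·CC·A·BCA·CC·A·BCA·A·A·BCA·CC·A·BCA·BCA·BCA·CC·A·BCA·A·A·BCA·CC·A·BCA
    A ↦ BCA
    B ↦ CC
    C ↦ A
    D ↦ CAD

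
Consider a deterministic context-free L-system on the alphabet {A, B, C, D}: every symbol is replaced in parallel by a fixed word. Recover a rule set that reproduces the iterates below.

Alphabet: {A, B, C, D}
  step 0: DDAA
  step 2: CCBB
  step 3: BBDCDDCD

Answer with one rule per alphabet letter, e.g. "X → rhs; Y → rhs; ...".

  step 2 ⇒ step 3: CCBB ⇒ B·B·DCD·DCD
    B ↦ DCD
    C ↦ B
    A ↦ C  (constrained at step 0)
    D ↦ A  (constrained at step 0)

A->C, B->DCD, C->B, D->A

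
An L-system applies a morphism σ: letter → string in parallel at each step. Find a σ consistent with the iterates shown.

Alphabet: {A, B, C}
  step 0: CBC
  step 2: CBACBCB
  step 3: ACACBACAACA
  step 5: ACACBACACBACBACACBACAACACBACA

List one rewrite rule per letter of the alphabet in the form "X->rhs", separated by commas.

A->CB, B->CA, C->A

  step 2 ⇒ step 3: CBACBCB ⇒ A·CA·CB·A·CA·A·CA
    A ↦ CB
    B ↦ CA
    C ↦ A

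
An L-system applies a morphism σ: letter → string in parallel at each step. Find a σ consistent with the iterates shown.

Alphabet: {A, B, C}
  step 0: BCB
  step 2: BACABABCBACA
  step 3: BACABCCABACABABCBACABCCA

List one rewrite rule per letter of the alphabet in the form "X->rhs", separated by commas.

A->CA, B->BA, C->BC

  step 2 ⇒ step 3: BACABABCBACA ⇒ BA·CA·BC·CA·BA·CA·BA·BC·BA·CA·BC·CA
    A ↦ CA
    B ↦ BA
    C ↦ BC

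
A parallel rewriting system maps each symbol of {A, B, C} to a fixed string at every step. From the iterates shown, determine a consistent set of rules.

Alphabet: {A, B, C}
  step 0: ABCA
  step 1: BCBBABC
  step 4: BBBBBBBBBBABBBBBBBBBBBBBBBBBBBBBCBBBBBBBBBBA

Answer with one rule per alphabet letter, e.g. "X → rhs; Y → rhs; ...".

  step 0 ⇒ step 1: ABCA ⇒ BC·BB·A·BC
    A ↦ BC
    B ↦ BB
    C ↦ A

A->BC, B->BB, C->A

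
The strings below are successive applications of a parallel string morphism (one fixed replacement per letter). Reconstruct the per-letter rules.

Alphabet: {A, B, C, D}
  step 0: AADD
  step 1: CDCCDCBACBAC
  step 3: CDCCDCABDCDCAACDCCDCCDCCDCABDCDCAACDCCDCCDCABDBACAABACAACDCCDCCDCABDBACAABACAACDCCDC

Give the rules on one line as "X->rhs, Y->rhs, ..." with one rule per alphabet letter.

A->CDC, B->ABD, C->AA, D->BAC

  step 0 ⇒ step 1: AADD ⇒ CDC·CDC·BAC·BAC
    A ↦ CDC
    D ↦ BAC
    B ↦ ABD  (constrained at step 1)
    C ↦ AA  (constrained at step 1)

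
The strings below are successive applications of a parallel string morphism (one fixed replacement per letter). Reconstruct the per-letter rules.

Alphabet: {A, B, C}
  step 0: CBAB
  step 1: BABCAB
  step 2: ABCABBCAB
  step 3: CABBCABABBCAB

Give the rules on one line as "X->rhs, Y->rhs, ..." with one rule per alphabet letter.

A->C, B->AB, C->B

  step 2 ⇒ step 3: ABCABBCAB ⇒ C·AB·B·C·AB·AB·B·C·AB
    A ↦ C
    B ↦ AB
    C ↦ B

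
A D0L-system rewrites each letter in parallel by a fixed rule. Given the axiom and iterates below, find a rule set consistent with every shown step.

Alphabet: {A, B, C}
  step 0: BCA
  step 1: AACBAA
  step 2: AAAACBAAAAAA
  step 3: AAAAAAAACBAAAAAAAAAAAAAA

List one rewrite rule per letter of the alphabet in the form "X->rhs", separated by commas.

  step 2 ⇒ step 3: AAAACBAAAAAA ⇒ AA·AA·AA·AA·CB·AA·AA·AA·AA·AA·AA·AA
    A ↦ AA
    B ↦ AA
    C ↦ CB

A->AA, B->AA, C->CB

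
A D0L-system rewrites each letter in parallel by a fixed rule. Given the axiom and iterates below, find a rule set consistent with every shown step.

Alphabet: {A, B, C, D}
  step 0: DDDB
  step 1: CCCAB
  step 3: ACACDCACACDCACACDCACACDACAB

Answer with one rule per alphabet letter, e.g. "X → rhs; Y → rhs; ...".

  step 0 ⇒ step 1: DDDB ⇒ C·C·C·AB
    B ↦ AB
    D ↦ C
    A ↦ AC  (constrained at step 1)
    C ↦ ACD  (constrained at step 1)

A->AC, B->AB, C->ACD, D->C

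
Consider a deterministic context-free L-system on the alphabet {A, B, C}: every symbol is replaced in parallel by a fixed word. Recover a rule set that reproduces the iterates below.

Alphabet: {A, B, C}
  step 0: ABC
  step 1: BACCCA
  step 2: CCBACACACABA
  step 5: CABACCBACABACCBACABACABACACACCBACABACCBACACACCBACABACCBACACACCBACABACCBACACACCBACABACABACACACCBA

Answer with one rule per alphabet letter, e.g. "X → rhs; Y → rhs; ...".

A->BA, B->CC, C->CA

  step 1 ⇒ step 2: BACCCA ⇒ CC·BA·CA·CA·CA·BA
    A ↦ BA
    B ↦ CC
    C ↦ CA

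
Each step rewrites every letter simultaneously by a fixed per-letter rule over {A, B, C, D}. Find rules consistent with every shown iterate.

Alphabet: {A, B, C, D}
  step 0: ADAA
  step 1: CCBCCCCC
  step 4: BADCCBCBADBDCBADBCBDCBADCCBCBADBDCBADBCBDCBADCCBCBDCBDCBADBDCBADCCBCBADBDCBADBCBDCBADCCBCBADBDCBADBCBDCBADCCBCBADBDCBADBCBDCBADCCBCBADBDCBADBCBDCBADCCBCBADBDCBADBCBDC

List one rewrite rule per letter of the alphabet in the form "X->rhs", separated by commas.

A->CC, B->BAD, C->BDC, D->BC

  step 0 ⇒ step 1: ADAA ⇒ CC·BC·CC·CC
    A ↦ CC
    D ↦ BC
    B ↦ BAD  (constrained at step 1)
    C ↦ BDC  (constrained at step 1)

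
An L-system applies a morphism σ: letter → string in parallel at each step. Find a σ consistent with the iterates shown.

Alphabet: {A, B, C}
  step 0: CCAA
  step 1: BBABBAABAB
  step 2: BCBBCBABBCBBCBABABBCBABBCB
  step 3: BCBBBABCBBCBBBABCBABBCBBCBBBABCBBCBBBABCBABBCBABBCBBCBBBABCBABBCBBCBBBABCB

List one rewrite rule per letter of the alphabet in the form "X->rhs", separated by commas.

  step 2 ⇒ step 3: BCBBCBABBCBBCBABABBCBABBCB ⇒ BCB·BBA·BCB·BCB·BBA·BCB·AB·BCB·BCB·BBA·BCB·BCB·BBA·BCB·AB·BCB·AB·BCB·BCB·BBA·BCB·AB·BCB·BCB·BBA·BCB
    A ↦ AB
    B ↦ BCB
    C ↦ BBA

A->AB, B->BCB, C->BBA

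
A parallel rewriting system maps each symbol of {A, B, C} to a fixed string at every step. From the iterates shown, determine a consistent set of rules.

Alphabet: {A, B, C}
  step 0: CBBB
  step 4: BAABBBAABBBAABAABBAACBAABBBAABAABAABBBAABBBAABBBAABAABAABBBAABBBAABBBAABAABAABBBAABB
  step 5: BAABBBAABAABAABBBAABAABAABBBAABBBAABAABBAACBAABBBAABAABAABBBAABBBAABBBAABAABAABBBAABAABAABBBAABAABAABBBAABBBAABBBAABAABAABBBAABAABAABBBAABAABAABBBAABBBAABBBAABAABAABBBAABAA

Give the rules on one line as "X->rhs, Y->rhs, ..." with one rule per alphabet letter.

  step 4 ⇒ step 5: BAABBBAABBBAABAABBAACBAABBBAABAABAABBBAABBBAABBBAABAABAABBBAABBBAABBBAABAABAABBBAABB ⇒ BAA·B·B·BAA·BAA·BAA·B·B·BAA·BAA·BAA·B·B·BAA·B·B·BAA·BAA·B·B·AAC·BAA·B·B·BAA·BAA·BAA·B·B·BAA·B·B·BAA·B·B·BAA·BAA·BAA·B·B·BAA·BAA·BAA·B·B·BAA·BAA·BAA·B·B·BAA·B·B·BAA·B·B·BAA·BAA·BAA·B·B·BAA·BAA·BAA·B·B·BAA·BAA·BAA·B·B·BAA·B·B·BAA·B·B·BAA·BAA·BAA·B·B·BAA·BAA
    A ↦ B
    B ↦ BAA
    C ↦ AAC

A->B, B->BAA, C->AAC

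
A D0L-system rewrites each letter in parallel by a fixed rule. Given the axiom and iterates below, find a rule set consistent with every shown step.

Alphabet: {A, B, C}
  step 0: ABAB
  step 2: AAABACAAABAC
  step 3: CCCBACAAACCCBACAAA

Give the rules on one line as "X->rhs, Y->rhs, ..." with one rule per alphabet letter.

  step 2 ⇒ step 3: AAABACAAABAC ⇒ C·C·C·BA·C·AAA·C·C·C·BA·C·AAA
    A ↦ C
    B ↦ BA
    C ↦ AAA

A->C, B->BA, C->AAA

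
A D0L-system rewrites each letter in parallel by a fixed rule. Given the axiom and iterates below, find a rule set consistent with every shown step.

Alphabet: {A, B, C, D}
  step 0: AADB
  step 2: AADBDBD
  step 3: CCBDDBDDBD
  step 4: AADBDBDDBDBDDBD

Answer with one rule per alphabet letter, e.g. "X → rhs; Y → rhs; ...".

A->C, B->D, C->A, D->BD

  step 3 ⇒ step 4: CCBDDBDDBD ⇒ A·A·D·BD·BD·D·BD·BD·D·BD
    B ↦ D
    C ↦ A
    D ↦ BD
  step 2 ⇒ step 3: AADBDBD ⇒ C·C·BD·D·BD·D·BD
    A ↦ C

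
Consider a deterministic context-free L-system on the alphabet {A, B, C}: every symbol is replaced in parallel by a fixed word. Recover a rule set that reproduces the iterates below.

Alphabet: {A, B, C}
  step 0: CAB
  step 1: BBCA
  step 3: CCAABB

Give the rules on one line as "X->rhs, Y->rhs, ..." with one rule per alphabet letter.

A->C, B->A, C->BB

  step 0 ⇒ step 1: CAB ⇒ BB·C·A
    A ↦ C
    B ↦ A
    C ↦ BB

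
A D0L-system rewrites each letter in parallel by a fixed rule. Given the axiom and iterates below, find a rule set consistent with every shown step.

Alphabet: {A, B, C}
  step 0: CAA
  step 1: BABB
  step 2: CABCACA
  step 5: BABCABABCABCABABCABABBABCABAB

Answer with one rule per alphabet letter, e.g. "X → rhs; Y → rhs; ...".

A->B, B->CA, C->BA

  step 1 ⇒ step 2: BABB ⇒ CA·B·CA·CA
    A ↦ B
    B ↦ CA
  step 0 ⇒ step 1: CAA ⇒ BA·B·B
    C ↦ BA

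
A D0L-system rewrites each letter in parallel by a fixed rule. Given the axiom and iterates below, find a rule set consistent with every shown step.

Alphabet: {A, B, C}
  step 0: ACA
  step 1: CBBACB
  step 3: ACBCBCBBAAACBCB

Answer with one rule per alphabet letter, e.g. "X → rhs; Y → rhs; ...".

  step 0 ⇒ step 1: ACA ⇒ CB·BA·CB
    A ↦ CB
    C ↦ BA
    B ↦ A  (constrained at step 1)

A->CB, B->A, C->BA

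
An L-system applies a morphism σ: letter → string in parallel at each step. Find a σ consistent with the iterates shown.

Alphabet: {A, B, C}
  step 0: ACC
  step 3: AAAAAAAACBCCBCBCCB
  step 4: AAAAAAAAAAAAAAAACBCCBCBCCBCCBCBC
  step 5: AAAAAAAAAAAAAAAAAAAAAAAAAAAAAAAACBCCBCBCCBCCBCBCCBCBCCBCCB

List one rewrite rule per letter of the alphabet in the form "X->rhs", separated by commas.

A->AA, B->C, C->CB

  step 4 ⇒ step 5: AAAAAAAAAAAAAAAACBCCBCBCCBCCBCBC ⇒ AA·AA·AA·AA·AA·AA·AA·AA·AA·AA·AA·AA·AA·AA·AA·AA·CB·C·CB·CB·C·CB·C·CB·CB·C·CB·CB·C·CB·C·CB
    A ↦ AA
    B ↦ C
    C ↦ CB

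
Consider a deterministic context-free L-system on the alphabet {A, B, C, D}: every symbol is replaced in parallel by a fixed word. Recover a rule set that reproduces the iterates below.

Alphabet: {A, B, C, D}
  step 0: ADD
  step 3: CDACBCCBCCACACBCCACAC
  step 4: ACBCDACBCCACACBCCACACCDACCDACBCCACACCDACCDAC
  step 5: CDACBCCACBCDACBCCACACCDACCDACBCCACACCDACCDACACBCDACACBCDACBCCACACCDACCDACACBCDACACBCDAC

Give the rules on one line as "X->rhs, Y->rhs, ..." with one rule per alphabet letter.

A->CD, B->BCC, C->AC, D->B

  step 4 ⇒ step 5: ACBCDACBCCACACBCCACACCDACCDACBCCACACCDACCDAC ⇒ CD·AC·BCC·AC·B·CD·AC·BCC·AC·AC·CD·AC·CD·AC·BCC·AC·AC·CD·AC·CD·AC·AC·B·CD·AC·AC·B·CD·AC·BCC·AC·AC·CD·AC·CD·AC·AC·B·CD·AC·AC·B·CD·AC
    A ↦ CD
    B ↦ BCC
    C ↦ AC
    D ↦ B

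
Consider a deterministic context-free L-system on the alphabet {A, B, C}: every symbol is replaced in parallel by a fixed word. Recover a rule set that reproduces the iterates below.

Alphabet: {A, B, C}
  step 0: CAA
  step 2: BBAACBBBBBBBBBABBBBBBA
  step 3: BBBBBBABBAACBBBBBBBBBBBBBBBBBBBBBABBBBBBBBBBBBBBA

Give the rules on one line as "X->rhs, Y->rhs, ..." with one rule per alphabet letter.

  step 2 ⇒ step 3: BBAACBBBBBBBBBABBBBBBA ⇒ BB·BB·BBA·BBA·ACB·BB·BB·BB·BB·BB·BB·BB·BB·BB·BBA·BB·BB·BB·BB·BB·BB·BBA
    A ↦ BBA
    B ↦ BB
    C ↦ ACB

A->BBA, B->BB, C->ACB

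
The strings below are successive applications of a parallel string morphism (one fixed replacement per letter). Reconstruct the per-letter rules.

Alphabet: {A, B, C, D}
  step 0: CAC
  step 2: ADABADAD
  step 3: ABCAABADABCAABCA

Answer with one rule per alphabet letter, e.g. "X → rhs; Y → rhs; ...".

  step 2 ⇒ step 3: ADABADAD ⇒ AB·CA·AB·AD·AB·CA·AB·CA
    A ↦ AB
    B ↦ AD
    D ↦ CA
    C ↦ B  (constrained at step 0)

A->AB, B->AD, C->B, D->CA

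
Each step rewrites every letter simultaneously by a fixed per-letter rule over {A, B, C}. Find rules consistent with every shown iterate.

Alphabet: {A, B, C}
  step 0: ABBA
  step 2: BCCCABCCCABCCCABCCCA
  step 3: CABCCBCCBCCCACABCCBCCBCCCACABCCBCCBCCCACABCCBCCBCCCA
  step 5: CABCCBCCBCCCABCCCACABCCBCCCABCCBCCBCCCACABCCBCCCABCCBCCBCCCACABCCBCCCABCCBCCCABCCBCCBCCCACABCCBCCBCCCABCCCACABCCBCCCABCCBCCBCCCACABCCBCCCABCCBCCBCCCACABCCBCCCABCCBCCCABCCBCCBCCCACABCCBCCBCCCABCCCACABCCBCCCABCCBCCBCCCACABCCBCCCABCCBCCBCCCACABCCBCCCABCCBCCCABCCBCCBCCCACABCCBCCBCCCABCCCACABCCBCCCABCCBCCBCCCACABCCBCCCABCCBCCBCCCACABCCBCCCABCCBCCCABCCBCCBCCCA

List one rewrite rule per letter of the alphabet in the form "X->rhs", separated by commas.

  step 2 ⇒ step 3: BCCCABCCCABCCCABCCCA ⇒ CA·BCC·BCC·BCC·CA·CA·BCC·BCC·BCC·CA·CA·BCC·BCC·BCC·CA·CA·BCC·BCC·BCC·CA
    A ↦ CA
    B ↦ CA
    C ↦ BCC

A->CA, B->CA, C->BCC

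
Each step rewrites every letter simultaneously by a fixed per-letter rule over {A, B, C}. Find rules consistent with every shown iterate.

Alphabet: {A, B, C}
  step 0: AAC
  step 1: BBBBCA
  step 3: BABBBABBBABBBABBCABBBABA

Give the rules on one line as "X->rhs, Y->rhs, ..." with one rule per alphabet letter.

  step 0 ⇒ step 1: AAC ⇒ BB·BB·CA
    A ↦ BB
    C ↦ CA
    B ↦ BA  (constrained at step 1)

A->BB, B->BA, C->CA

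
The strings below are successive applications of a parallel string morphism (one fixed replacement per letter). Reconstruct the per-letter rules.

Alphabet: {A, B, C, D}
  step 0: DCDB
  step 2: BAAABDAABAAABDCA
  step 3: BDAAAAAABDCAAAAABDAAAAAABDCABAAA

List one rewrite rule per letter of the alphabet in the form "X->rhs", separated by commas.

  step 2 ⇒ step 3: BAAABDAABAAABDCA ⇒ BD·AA·AA·AA·BD·CA·AA·AA·BD·AA·AA·AA·BD·CA·BA·AA
    A ↦ AA
    B ↦ BD
    C ↦ BA
    D ↦ CA

A->AA, B->BD, C->BA, D->CA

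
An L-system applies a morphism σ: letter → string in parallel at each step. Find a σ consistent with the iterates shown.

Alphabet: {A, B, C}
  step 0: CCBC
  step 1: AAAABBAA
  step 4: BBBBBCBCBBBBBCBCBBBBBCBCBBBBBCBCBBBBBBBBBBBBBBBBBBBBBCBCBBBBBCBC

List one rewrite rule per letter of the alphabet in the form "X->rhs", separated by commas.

A->BC, B->BB, C->AA

  step 0 ⇒ step 1: CCBC ⇒ AA·AA·BB·AA
    B ↦ BB
    C ↦ AA
    A ↦ BC  (constrained at step 1)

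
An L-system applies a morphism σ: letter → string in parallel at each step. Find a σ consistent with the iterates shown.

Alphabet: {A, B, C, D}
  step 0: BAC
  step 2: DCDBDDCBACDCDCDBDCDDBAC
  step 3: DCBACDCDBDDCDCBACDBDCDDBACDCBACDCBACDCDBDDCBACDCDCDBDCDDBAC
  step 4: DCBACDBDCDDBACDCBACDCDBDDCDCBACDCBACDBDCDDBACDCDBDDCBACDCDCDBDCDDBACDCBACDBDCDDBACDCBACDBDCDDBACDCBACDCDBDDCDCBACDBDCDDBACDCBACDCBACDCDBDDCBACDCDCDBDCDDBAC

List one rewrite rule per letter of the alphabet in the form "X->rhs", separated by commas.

A->CDD, B->DBD, C->BAC, D->DC

  step 3 ⇒ step 4: DCBACDCDBDDCDCBACDBDCDDBACDCBACDCBACDCDBDDCBACDCDCDBDCDDBAC ⇒ DC·BAC·DBD·CDD·BAC·DC·BAC·DC·DBD·DC·DC·BAC·DC·BAC·DBD·CDD·BAC·DC·DBD·DC·BAC·DC·DC·DBD·CDD·BAC·DC·BAC·DBD·CDD·BAC·DC·BAC·DBD·CDD·BAC·DC·BAC·DC·DBD·DC·DC·BAC·DBD·CDD·BAC·DC·BAC·DC·BAC·DC·DBD·DC·BAC·DC·DC·DBD·CDD·BAC
    A ↦ CDD
    B ↦ DBD
    C ↦ BAC
    D ↦ DC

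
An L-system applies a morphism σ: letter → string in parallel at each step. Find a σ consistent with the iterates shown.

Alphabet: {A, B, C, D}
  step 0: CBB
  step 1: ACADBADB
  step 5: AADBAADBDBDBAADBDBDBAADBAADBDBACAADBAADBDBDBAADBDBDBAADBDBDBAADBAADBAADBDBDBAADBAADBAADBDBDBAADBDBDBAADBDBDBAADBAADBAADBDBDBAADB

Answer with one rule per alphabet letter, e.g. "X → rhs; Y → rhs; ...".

  step 0 ⇒ step 1: CBB ⇒ AC·ADB·ADB
    B ↦ ADB
    C ↦ AC
    A ↦ DB  (constrained at step 1)
    D ↦ A  (constrained at step 1)

A->DB, B->ADB, C->AC, D->A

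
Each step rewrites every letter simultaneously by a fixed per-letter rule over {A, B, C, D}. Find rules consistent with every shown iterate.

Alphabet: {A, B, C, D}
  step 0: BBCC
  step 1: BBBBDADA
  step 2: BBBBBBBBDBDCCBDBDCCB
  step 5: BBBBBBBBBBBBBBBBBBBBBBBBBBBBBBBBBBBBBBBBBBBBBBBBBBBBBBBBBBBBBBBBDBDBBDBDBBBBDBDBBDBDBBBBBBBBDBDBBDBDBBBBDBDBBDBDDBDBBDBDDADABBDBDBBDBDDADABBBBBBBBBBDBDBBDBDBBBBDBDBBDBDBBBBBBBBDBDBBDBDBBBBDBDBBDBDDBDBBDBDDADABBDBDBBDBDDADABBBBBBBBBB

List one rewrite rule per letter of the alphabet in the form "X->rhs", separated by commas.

  step 1 ⇒ step 2: BBBBDADA ⇒ BB·BB·BB·BB·DBD·CCB·DBD·CCB
    A ↦ CCB
    B ↦ BB
    D ↦ DBD
  step 0 ⇒ step 1: BBCC ⇒ BB·BB·DA·DA
    C ↦ DA

A->CCB, B->BB, C->DA, D->DBD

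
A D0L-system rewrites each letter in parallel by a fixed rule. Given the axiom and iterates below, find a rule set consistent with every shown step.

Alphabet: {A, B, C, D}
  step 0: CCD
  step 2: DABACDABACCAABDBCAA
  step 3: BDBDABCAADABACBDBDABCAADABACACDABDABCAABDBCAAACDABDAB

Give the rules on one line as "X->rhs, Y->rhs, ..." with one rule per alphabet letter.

A->DAB, B->CAA, C->AC, D->BDB

  step 2 ⇒ step 3: DABACDABACCAABDBCAA ⇒ BDB·DAB·CAA·DAB·AC·BDB·DAB·CAA·DAB·AC·AC·DAB·DAB·CAA·BDB·CAA·AC·DAB·DAB
    A ↦ DAB
    B ↦ CAA
    C ↦ AC
    D ↦ BDB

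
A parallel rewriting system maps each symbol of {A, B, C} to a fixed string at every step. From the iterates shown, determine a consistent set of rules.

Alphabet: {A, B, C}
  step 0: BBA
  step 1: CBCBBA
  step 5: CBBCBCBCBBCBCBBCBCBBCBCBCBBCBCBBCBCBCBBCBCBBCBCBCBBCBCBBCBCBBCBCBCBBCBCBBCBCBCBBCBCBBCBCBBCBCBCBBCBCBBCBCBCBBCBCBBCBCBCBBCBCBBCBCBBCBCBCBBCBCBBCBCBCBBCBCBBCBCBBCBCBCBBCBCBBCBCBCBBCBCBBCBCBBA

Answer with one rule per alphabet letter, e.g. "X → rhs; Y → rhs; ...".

  step 0 ⇒ step 1: BBA ⇒ CB·CB·BA
    A ↦ BA
    B ↦ CB
    C ↦ CBB  (constrained at step 1)

A->BA, B->CB, C->CBB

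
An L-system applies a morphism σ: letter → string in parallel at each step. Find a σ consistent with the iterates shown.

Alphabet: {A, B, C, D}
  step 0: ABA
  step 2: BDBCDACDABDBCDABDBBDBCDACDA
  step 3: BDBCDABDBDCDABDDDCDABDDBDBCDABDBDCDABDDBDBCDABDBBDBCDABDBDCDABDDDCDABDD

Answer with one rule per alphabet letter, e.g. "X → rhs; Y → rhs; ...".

A->BDD, B->BDB, C->D, D->CDA

  step 2 ⇒ step 3: BDBCDACDABDBCDABDBBDBCDACDA ⇒ BDB·CDA·BDB·D·CDA·BDD·D·CDA·BDD·BDB·CDA·BDB·D·CDA·BDD·BDB·CDA·BDB·BDB·CDA·BDB·D·CDA·BDD·D·CDA·BDD
    A ↦ BDD
    B ↦ BDB
    C ↦ D
    D ↦ CDA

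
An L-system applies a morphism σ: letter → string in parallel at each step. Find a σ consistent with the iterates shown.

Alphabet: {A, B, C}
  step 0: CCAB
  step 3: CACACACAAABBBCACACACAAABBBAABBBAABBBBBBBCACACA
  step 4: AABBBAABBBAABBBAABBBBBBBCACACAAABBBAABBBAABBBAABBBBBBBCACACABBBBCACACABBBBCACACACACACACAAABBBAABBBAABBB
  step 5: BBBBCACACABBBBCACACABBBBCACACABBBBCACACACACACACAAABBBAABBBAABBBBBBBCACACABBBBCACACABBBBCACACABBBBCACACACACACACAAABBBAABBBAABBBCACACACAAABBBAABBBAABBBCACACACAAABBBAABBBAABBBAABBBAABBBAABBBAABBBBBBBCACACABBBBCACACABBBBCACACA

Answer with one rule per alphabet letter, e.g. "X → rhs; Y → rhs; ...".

  step 4 ⇒ step 5: AABBBAABBBAABBBAABBBBBBBCACACAAABBBAABBBAABBBAABBBBBBBCACACABBBBCACACABBBBCACACACACACACAAABBBAABBBAABBB ⇒ BB·BB·CA·CA·CA·BB·BB·CA·CA·CA·BB·BB·CA·CA·CA·BB·BB·CA·CA·CA·CA·CA·CA·CA·AAB·BB·AAB·BB·AAB·BB·BB·BB·CA·CA·CA·BB·BB·CA·CA·CA·BB·BB·CA·CA·CA·BB·BB·CA·CA·CA·CA·CA·CA·CA·AAB·BB·AAB·BB·AAB·BB·CA·CA·CA·CA·AAB·BB·AAB·BB·AAB·BB·CA·CA·CA·CA·AAB·BB·AAB·BB·AAB·BB·AAB·BB·AAB·BB·AAB·BB·AAB·BB·BB·BB·CA·CA·CA·BB·BB·CA·CA·CA·BB·BB·CA·CA·CA
    A ↦ BB
    B ↦ CA
    C ↦ AAB

A->BB, B->CA, C->AAB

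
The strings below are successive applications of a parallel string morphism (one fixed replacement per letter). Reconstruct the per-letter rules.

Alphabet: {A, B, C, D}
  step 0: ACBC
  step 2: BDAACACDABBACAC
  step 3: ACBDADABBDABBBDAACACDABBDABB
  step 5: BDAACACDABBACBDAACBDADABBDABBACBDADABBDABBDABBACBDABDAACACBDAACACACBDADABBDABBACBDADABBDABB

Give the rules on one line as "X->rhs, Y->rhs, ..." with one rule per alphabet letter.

A->DA, B->AC, C->BB, D->B

  step 2 ⇒ step 3: BDAACACDABBACAC ⇒ AC·B·DA·DA·BB·DA·BB·B·DA·AC·AC·DA·BB·DA·BB
    A ↦ DA
    B ↦ AC
    C ↦ BB
    D ↦ B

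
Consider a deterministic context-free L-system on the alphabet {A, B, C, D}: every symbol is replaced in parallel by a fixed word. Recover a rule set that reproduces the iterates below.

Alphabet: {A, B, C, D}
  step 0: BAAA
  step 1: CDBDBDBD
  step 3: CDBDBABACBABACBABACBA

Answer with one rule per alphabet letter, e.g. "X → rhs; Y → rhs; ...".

A->BD, B->CD, C->BA, D->C

  step 0 ⇒ step 1: BAAA ⇒ CD·BD·BD·BD
    A ↦ BD
    B ↦ CD
    C ↦ BA  (constrained at step 1)
    D ↦ C  (constrained at step 1)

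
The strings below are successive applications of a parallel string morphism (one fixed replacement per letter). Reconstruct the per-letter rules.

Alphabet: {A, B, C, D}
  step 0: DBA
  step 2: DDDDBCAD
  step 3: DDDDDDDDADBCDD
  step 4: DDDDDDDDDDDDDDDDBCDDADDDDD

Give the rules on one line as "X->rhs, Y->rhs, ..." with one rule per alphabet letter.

A->BC, B->A, C->D, D->DD

  step 3 ⇒ step 4: DDDDDDDDADBCDD ⇒ DD·DD·DD·DD·DD·DD·DD·DD·BC·DD·A·D·DD·DD
    A ↦ BC
    B ↦ A
    C ↦ D
    D ↦ DD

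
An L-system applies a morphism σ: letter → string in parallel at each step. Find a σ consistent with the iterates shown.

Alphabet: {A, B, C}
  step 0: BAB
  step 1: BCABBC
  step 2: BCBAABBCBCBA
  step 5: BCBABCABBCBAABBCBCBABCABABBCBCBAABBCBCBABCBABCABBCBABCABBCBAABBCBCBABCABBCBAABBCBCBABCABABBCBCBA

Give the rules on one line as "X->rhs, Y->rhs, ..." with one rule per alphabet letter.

  step 1 ⇒ step 2: BCABBC ⇒ BC·BA·AB·BC·BC·BA
    A ↦ AB
    B ↦ BC
    C ↦ BA

A->AB, B->BC, C->BA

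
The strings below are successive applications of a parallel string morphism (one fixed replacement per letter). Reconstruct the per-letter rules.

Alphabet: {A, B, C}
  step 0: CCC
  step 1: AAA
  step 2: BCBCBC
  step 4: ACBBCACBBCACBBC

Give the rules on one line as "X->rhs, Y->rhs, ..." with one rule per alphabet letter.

  step 1 ⇒ step 2: AAA ⇒ BC·BC·BC
    A ↦ BC
    B ↦ CB  (constrained at step 2)
  step 0 ⇒ step 1: CCC ⇒ A·A·A
    C ↦ A

A->BC, B->CB, C->A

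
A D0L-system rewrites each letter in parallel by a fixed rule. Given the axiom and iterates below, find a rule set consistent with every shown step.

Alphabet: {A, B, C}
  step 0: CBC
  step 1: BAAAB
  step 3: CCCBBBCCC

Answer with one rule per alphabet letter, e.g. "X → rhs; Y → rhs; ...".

A->C, B->AAA, C->B

  step 0 ⇒ step 1: CBC ⇒ B·AAA·B
    B ↦ AAA
    C ↦ B
    A ↦ C  (constrained at step 1)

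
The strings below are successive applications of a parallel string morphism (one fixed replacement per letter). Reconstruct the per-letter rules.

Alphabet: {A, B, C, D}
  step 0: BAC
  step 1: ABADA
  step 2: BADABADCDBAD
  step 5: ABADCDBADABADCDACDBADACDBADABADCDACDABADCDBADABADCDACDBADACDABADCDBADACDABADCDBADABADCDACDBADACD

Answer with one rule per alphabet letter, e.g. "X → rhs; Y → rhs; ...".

  step 1 ⇒ step 2: ABADA ⇒ BAD·A·BAD·CD·BAD
    A ↦ BAD
    B ↦ A
    D ↦ CD
  step 0 ⇒ step 1: BAC ⇒ A·BAD·A
    C ↦ A

A->BAD, B->A, C->A, D->CD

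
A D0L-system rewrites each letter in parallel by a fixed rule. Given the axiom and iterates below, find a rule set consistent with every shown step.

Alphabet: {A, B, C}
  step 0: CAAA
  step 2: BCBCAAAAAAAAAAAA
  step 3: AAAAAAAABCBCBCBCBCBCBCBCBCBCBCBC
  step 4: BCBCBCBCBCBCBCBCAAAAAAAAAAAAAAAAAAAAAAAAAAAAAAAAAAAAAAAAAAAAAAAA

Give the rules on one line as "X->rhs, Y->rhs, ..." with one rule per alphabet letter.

  step 3 ⇒ step 4: AAAAAAAABCBCBCBCBCBCBCBCBCBCBCBC ⇒ BC·BC·BC·BC·BC·BC·BC·BC·AA·AA·AA·AA·AA·AA·AA·AA·AA·AA·AA·AA·AA·AA·AA·AA·AA·AA·AA·AA·AA·AA·AA·AA
    A ↦ BC
    B ↦ AA
    C ↦ AA

A->BC, B->AA, C->AA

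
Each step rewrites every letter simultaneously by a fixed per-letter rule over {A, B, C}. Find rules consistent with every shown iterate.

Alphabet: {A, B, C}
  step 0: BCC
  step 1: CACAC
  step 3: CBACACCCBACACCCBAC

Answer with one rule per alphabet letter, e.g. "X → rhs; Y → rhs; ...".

  step 0 ⇒ step 1: BCC ⇒ C·AC·AC
    B ↦ C
    C ↦ AC
    A ↦ CB  (constrained at step 1)

A->CB, B->C, C->AC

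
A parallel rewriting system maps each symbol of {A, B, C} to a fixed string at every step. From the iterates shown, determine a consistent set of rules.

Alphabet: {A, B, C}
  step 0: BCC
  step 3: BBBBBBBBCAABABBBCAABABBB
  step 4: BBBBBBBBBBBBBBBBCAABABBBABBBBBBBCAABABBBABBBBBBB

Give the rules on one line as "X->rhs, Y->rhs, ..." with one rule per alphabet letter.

A->AB, B->BB, C->CA

  step 3 ⇒ step 4: BBBBBBBBCAABABBBCAABABBB ⇒ BB·BB·BB·BB·BB·BB·BB·BB·CA·AB·AB·BB·AB·BB·BB·BB·CA·AB·AB·BB·AB·BB·BB·BB
    A ↦ AB
    B ↦ BB
    C ↦ CA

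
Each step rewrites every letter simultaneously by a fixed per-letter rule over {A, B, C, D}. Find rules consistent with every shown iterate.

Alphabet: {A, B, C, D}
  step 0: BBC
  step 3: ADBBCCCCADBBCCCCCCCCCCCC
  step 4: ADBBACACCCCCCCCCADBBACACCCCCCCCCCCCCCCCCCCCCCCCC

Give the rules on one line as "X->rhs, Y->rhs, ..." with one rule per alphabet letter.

A->AD, B->AC, C->CC, D->BB

  step 3 ⇒ step 4: ADBBCCCCADBBCCCCCCCCCCCC ⇒ AD·BB·AC·AC·CC·CC·CC·CC·AD·BB·AC·AC·CC·CC·CC·CC·CC·CC·CC·CC·CC·CC·CC·CC
    A ↦ AD
    B ↦ AC
    C ↦ CC
    D ↦ BB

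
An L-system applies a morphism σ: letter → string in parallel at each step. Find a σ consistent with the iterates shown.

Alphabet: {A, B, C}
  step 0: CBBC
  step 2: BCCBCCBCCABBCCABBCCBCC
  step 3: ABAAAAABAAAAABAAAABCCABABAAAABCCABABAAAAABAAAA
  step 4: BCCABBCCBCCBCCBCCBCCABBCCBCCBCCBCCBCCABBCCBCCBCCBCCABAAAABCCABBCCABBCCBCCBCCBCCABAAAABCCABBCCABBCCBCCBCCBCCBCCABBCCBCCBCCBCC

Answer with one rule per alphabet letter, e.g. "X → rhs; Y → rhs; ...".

A->BCC, B->AB, C->AA

  step 3 ⇒ step 4: ABAAAAABAAAAABAAAABCCABABAAAABCCABABAAAAABAAAA ⇒ BCC·AB·BCC·BCC·BCC·BCC·BCC·AB·BCC·BCC·BCC·BCC·BCC·AB·BCC·BCC·BCC·BCC·AB·AA·AA·BCC·AB·BCC·AB·BCC·BCC·BCC·BCC·AB·AA·AA·BCC·AB·BCC·AB·BCC·BCC·BCC·BCC·BCC·AB·BCC·BCC·BCC·BCC
    A ↦ BCC
    B ↦ AB
    C ↦ AA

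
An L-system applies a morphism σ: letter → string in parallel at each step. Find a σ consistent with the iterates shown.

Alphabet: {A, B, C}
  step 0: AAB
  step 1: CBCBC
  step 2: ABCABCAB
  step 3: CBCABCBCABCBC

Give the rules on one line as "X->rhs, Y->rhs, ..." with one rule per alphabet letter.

  step 2 ⇒ step 3: ABCABCAB ⇒ CB·C·AB·CB·C·AB·CB·C
    A ↦ CB
    B ↦ C
    C ↦ AB

A->CB, B->C, C->AB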